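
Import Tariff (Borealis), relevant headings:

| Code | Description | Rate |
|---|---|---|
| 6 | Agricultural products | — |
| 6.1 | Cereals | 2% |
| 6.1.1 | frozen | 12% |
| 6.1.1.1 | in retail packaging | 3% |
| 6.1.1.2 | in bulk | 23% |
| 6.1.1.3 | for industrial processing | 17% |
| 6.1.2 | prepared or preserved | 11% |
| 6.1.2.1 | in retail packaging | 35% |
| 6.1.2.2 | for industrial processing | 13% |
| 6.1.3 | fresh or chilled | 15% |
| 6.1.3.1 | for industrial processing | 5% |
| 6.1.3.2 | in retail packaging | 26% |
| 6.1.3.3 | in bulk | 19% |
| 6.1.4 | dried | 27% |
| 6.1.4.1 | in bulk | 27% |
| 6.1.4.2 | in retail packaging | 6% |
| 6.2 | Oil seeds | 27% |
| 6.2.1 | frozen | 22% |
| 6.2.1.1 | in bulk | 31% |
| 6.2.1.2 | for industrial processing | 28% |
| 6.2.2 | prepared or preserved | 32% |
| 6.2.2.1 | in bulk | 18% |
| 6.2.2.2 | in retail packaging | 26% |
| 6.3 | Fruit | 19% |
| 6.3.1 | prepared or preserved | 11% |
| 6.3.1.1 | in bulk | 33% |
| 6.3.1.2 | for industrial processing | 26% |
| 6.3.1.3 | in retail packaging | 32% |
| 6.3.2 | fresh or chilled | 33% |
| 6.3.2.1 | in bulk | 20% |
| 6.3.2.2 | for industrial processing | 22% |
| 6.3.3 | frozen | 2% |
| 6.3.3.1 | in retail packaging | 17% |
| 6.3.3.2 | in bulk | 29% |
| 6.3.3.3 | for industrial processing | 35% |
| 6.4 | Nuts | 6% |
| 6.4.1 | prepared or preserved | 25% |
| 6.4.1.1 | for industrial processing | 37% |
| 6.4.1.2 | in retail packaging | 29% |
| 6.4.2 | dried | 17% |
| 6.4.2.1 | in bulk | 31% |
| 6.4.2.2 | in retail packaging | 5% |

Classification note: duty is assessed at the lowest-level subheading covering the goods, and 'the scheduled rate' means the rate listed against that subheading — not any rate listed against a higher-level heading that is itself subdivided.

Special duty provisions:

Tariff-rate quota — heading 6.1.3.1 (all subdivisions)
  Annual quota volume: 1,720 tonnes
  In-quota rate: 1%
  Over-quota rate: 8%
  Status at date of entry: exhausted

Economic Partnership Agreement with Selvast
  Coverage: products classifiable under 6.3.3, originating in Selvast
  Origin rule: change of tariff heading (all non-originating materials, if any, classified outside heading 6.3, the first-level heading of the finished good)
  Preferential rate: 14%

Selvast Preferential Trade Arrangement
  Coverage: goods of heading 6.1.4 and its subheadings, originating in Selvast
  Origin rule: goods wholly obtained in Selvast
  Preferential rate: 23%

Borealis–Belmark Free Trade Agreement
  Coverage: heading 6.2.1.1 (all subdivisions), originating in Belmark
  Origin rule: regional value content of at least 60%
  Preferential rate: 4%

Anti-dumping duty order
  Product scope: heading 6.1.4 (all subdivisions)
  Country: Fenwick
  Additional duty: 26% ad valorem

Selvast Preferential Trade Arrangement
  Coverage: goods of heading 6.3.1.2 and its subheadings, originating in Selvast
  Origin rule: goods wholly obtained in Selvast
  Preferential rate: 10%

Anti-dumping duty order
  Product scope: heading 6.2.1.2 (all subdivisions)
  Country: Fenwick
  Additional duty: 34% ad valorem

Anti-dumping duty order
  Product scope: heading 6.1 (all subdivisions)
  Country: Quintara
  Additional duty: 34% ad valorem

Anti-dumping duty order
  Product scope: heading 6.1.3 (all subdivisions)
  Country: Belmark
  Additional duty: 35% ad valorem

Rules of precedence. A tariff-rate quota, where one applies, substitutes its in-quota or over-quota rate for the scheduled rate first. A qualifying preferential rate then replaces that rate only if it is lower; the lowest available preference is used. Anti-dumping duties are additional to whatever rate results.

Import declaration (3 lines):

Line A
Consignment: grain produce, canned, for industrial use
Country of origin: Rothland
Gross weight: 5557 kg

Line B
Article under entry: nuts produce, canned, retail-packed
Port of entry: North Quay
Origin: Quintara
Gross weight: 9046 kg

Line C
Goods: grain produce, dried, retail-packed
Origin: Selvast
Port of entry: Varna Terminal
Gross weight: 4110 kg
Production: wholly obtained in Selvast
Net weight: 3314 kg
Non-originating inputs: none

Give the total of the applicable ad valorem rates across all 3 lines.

48%

Line A: grain → 6.1; canned → 6.1.2; for industrial use → 6.1.2.2. Scheduled 13%. No special measure applies. → 13%.
Line B: nuts → 6.4; canned → 6.4.1; retail-packed → 6.4.1.2. Scheduled 29%. No special measure applies. → 29%.
Line C: grain → 6.1; dried → 6.1.4; retail-packed → 6.1.4.2. Scheduled 6%. Selvast agreement on 6.3.3: 6.1.4.2 not covered; Selvast agreement on 6.1.4: wholly obtained → 23% available; Selvast agreement on 6.3.1.2: 6.1.4.2 not covered; preference 23% not lower than 6% → no reduction. → 6%.
Sum: 13% + 29% + 6% = 48%.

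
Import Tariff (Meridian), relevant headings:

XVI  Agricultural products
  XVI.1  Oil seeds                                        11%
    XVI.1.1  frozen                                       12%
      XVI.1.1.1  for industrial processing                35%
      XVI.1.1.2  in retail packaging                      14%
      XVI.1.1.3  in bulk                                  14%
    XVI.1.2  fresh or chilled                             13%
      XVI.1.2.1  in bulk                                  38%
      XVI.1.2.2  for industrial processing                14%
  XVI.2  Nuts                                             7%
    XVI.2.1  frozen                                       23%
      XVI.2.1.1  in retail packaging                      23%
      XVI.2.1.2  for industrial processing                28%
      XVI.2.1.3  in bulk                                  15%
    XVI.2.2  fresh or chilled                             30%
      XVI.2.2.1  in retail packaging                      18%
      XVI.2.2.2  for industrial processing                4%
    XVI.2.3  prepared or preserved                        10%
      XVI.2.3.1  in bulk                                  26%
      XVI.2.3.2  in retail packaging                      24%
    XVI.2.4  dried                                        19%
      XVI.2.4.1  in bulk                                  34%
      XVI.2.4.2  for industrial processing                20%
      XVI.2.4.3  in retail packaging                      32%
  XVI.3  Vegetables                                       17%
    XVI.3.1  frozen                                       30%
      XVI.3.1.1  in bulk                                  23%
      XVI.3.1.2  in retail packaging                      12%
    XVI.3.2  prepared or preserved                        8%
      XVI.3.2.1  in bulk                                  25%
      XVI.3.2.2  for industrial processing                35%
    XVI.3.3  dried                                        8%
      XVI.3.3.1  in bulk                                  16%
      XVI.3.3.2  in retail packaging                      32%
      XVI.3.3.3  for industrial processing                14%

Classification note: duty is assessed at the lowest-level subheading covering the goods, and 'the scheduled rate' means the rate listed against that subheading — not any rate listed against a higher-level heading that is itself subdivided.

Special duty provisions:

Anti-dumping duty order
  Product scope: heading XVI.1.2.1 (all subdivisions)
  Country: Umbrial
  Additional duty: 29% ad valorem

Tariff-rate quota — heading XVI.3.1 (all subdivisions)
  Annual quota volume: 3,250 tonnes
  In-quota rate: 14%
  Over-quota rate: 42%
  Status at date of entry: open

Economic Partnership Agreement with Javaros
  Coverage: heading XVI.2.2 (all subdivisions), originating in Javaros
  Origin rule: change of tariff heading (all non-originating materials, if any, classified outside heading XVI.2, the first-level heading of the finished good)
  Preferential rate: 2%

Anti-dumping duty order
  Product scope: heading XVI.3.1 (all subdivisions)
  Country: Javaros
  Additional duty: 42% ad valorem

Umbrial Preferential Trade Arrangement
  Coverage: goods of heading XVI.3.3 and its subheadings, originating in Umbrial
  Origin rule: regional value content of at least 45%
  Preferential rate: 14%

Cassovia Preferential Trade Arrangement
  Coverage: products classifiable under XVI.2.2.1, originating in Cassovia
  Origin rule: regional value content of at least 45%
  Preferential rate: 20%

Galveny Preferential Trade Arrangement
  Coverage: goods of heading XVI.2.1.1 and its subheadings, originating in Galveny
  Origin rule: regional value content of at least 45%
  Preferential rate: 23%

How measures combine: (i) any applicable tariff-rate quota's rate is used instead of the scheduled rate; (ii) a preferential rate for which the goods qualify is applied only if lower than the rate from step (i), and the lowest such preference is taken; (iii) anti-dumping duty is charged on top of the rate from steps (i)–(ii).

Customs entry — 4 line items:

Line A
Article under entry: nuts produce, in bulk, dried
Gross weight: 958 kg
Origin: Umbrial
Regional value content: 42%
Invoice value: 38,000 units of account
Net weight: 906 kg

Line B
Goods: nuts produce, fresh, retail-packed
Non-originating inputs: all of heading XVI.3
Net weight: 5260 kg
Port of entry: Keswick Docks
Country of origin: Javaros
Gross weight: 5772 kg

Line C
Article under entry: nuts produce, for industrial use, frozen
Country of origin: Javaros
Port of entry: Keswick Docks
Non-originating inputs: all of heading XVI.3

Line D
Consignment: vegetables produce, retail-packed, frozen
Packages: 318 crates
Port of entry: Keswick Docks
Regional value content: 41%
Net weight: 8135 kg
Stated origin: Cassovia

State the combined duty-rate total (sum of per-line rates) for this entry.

Line A: nuts → XVI.2; dried → XVI.2.4; in bulk → XVI.2.4.1. Scheduled 34%. Umbrial agreement on XVI.3.3: XVI.2.4.1 not covered. → 34%.
Line B: nuts → XVI.2; fresh → XVI.2.2; retail-packed → XVI.2.2.1. Scheduled 18%. Javaros agreement on XVI.2.2: CTH met → 2% available; preferential 2%. → 2%.
Line C: nuts → XVI.2; frozen → XVI.2.1; for industrial use → XVI.2.1.2. Scheduled 28%. Javaros agreement on XVI.2.2: XVI.2.1.2 not covered. → 28%.
Line D: vegetables → XVI.3; frozen → XVI.3.1; retail-packed → XVI.3.1.2. Scheduled 12%. quota on XVI.3.1 open → in-quota 14%; Cassovia agreement on XVI.2.2.1: XVI.3.1.2 not covered. → 14%.
Sum: 34% + 2% + 28% + 14% = 78%.

78%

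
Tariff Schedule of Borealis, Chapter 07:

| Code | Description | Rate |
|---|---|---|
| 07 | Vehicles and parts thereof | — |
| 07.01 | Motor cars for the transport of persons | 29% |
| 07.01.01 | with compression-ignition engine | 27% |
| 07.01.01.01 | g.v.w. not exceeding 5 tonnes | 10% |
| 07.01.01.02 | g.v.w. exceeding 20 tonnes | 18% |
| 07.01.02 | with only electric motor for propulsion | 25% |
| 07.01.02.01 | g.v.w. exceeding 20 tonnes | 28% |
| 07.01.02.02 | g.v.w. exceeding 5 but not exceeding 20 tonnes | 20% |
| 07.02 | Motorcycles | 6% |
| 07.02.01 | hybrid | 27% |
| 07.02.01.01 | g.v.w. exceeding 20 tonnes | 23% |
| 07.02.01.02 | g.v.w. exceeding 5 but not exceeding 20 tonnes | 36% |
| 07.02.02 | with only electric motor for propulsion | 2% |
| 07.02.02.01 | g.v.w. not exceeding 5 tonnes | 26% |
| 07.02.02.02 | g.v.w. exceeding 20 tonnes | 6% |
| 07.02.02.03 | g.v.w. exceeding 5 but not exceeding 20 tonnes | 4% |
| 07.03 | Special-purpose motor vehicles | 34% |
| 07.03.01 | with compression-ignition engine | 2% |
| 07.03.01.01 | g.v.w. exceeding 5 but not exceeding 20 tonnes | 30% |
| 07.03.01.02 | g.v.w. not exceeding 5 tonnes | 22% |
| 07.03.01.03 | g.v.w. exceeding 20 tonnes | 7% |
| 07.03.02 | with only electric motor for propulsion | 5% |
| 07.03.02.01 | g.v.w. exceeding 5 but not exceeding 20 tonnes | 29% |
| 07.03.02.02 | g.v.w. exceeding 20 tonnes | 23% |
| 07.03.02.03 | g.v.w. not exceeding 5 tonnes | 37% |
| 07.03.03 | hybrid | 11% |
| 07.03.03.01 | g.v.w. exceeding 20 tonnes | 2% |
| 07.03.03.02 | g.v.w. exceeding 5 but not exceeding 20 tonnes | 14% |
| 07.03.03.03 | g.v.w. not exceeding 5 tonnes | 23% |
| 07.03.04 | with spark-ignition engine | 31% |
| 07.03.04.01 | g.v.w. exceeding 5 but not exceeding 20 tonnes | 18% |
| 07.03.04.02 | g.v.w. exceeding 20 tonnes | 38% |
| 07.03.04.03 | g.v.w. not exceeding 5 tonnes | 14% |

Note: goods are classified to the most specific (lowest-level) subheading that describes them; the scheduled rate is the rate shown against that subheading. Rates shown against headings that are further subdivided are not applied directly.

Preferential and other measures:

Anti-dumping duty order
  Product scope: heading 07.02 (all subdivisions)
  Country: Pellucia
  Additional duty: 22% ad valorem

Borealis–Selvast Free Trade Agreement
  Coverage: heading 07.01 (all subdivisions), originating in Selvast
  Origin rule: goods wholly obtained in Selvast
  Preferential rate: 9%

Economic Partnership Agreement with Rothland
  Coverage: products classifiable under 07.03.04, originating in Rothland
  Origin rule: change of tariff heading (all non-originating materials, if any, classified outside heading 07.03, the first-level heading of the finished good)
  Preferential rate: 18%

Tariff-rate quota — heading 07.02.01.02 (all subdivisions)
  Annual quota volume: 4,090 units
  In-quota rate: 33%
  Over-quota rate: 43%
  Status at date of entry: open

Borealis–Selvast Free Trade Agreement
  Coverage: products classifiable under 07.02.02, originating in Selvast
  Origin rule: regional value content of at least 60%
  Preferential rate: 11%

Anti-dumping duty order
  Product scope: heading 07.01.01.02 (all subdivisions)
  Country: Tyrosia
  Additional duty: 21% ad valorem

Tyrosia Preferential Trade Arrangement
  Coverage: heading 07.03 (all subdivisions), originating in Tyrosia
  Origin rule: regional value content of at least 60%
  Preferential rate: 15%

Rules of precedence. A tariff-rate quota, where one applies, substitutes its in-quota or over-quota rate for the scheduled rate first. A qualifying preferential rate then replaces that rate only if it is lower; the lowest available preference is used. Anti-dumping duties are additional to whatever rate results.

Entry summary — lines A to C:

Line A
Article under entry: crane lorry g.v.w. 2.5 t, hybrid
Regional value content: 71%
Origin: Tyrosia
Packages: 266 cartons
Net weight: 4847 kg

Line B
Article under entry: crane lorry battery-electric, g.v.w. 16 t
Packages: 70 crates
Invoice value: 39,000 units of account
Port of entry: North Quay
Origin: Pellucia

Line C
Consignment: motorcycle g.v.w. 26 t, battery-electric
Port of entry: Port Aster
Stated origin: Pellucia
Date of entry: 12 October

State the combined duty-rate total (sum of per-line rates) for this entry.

72%

Line A: crane lorry → 07.03; hybrid → 07.03.03; g.v.w. 2.5 t → 07.03.03.03. Scheduled 23%. Tyrosia agreement on 07.03: RVC ≥ 60% → 15% available; preferential 15%. → 15%.
Line B: crane lorry → 07.03; battery-electric → 07.03.02; g.v.w. 16 t → 07.03.02.01. Scheduled 29%. No special measure applies. → 29%.
Line C: motorcycle → 07.02; battery-electric → 07.02.02; g.v.w. 26 t → 07.02.02.02. Scheduled 6%. anti-dumping (Pellucia, 07.02): +22%; total 6% + 22% = 28%. → 28%.
Sum: 15% + 29% + 28% = 72%.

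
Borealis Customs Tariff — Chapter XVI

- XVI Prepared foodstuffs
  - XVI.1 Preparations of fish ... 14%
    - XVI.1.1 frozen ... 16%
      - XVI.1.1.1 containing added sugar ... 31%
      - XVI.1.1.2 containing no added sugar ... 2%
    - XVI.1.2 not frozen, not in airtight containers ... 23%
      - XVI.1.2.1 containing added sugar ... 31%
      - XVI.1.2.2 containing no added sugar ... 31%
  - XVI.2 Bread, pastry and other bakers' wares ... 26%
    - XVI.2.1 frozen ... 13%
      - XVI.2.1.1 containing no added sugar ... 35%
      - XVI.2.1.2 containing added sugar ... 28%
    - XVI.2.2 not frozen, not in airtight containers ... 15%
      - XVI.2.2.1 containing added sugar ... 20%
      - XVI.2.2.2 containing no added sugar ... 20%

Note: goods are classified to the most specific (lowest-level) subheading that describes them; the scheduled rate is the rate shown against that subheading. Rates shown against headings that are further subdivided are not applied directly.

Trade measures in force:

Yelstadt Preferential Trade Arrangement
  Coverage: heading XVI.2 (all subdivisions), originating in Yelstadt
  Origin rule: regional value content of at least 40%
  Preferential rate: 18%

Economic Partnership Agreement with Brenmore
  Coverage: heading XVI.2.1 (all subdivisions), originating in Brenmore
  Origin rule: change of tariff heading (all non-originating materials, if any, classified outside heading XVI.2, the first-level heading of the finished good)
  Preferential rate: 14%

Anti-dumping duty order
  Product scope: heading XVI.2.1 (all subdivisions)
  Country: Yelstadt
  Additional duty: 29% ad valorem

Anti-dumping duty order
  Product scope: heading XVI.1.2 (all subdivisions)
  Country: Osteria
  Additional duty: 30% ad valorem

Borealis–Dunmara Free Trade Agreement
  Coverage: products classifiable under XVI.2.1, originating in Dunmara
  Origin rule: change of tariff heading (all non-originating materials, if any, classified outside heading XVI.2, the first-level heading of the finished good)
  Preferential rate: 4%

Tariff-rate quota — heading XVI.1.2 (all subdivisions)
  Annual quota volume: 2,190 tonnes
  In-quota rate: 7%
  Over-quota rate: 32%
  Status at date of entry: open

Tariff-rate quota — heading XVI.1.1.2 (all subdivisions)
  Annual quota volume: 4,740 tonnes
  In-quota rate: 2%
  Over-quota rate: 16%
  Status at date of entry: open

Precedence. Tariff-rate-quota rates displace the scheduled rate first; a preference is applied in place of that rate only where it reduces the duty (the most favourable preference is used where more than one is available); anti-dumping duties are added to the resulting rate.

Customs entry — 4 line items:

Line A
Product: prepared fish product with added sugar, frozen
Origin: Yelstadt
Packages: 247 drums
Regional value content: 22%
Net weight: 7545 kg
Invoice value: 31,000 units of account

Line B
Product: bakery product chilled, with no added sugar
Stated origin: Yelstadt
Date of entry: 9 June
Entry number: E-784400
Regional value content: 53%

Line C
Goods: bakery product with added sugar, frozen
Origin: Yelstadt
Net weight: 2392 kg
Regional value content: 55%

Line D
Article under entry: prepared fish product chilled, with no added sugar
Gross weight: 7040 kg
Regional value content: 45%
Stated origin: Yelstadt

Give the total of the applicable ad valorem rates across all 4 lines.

Line A: prepared fish product → XVI.1; frozen → XVI.1.1; with added sugar → XVI.1.1.1. Scheduled 31%. Yelstadt agreement on XVI.2: XVI.1.1.1 not covered. → 31%.
Line B: bakery product → XVI.2; chilled → XVI.2.2; with no added sugar → XVI.2.2.2. Scheduled 20%. Yelstadt agreement on XVI.2: RVC ≥ 40% → 18% available; preferential 18%. → 18%.
Line C: bakery product → XVI.2; frozen → XVI.2.1; with added sugar → XVI.2.1.2. Scheduled 28%. Yelstadt agreement on XVI.2: RVC ≥ 40% → 18% available; preferential 18%; anti-dumping (Yelstadt, XVI.2.1): +29%; total 18% + 29% = 47%. → 47%.
Line D: prepared fish product → XVI.1; chilled → XVI.1.2; with no added sugar → XVI.1.2.2. Scheduled 31%. quota on XVI.1.2 open → in-quota 7%; Yelstadt agreement on XVI.2: XVI.1.2.2 not covered. → 7%.
Sum: 31% + 18% + 47% + 7% = 103%.

103%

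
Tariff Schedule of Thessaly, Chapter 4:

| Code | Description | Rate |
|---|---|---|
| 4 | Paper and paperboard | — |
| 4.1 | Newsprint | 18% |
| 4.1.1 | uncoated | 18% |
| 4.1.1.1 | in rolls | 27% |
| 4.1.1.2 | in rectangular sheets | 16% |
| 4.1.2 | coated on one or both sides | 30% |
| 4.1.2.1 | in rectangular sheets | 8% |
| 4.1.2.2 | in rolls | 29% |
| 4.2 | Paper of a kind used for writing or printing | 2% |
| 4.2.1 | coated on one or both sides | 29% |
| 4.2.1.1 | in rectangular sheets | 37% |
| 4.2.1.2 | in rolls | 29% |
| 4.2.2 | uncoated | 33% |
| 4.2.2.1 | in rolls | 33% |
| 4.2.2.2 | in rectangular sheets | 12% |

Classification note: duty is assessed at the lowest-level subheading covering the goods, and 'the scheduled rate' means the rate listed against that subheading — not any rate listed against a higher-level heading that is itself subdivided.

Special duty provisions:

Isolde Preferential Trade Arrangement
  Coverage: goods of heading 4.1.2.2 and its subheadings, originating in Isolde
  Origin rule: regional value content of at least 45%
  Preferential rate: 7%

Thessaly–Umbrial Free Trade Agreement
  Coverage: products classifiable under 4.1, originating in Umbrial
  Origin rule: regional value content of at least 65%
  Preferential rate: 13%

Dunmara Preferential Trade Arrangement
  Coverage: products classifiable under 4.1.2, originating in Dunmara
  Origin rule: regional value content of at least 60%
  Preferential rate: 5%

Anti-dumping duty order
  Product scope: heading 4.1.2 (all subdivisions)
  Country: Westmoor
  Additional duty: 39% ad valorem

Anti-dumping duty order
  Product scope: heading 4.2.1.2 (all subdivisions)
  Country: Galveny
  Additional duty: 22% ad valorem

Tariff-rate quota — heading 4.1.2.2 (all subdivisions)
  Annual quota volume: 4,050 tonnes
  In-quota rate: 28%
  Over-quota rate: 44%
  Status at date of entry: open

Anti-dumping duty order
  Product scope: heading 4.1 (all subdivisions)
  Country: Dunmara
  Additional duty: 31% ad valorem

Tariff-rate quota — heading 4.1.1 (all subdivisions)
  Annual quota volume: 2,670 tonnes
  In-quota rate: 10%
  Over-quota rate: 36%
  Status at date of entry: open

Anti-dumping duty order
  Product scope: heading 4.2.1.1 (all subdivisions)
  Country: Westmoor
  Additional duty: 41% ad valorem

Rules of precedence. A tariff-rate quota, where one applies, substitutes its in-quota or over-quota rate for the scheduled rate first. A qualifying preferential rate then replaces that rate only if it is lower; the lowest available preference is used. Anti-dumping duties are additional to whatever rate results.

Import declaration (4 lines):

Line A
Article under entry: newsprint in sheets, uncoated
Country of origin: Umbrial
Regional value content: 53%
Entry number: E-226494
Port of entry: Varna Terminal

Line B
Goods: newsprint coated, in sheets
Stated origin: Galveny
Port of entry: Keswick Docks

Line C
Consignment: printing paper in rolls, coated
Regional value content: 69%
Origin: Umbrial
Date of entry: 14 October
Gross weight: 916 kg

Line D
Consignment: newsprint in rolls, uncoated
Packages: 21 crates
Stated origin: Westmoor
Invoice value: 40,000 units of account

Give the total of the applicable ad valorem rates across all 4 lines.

Line A: newsprint → 4.1; uncoated → 4.1.1; in sheets → 4.1.1.2. Scheduled 16%. quota on 4.1.1 open → in-quota 10%; Umbrial agreement on 4.1: RVC < 65%. → 10%.
Line B: newsprint → 4.1; coated → 4.1.2; in sheets → 4.1.2.1. Scheduled 8%. No special measure applies. → 8%.
Line C: printing paper → 4.2; coated → 4.2.1; in rolls → 4.2.1.2. Scheduled 29%. Umbrial agreement on 4.1: 4.2.1.2 not covered. → 29%.
Line D: newsprint → 4.1; uncoated → 4.1.1; in rolls → 4.1.1.1. Scheduled 27%. quota on 4.1.1 open → in-quota 10%. → 10%.
Sum: 10% + 8% + 29% + 10% = 57%.

57%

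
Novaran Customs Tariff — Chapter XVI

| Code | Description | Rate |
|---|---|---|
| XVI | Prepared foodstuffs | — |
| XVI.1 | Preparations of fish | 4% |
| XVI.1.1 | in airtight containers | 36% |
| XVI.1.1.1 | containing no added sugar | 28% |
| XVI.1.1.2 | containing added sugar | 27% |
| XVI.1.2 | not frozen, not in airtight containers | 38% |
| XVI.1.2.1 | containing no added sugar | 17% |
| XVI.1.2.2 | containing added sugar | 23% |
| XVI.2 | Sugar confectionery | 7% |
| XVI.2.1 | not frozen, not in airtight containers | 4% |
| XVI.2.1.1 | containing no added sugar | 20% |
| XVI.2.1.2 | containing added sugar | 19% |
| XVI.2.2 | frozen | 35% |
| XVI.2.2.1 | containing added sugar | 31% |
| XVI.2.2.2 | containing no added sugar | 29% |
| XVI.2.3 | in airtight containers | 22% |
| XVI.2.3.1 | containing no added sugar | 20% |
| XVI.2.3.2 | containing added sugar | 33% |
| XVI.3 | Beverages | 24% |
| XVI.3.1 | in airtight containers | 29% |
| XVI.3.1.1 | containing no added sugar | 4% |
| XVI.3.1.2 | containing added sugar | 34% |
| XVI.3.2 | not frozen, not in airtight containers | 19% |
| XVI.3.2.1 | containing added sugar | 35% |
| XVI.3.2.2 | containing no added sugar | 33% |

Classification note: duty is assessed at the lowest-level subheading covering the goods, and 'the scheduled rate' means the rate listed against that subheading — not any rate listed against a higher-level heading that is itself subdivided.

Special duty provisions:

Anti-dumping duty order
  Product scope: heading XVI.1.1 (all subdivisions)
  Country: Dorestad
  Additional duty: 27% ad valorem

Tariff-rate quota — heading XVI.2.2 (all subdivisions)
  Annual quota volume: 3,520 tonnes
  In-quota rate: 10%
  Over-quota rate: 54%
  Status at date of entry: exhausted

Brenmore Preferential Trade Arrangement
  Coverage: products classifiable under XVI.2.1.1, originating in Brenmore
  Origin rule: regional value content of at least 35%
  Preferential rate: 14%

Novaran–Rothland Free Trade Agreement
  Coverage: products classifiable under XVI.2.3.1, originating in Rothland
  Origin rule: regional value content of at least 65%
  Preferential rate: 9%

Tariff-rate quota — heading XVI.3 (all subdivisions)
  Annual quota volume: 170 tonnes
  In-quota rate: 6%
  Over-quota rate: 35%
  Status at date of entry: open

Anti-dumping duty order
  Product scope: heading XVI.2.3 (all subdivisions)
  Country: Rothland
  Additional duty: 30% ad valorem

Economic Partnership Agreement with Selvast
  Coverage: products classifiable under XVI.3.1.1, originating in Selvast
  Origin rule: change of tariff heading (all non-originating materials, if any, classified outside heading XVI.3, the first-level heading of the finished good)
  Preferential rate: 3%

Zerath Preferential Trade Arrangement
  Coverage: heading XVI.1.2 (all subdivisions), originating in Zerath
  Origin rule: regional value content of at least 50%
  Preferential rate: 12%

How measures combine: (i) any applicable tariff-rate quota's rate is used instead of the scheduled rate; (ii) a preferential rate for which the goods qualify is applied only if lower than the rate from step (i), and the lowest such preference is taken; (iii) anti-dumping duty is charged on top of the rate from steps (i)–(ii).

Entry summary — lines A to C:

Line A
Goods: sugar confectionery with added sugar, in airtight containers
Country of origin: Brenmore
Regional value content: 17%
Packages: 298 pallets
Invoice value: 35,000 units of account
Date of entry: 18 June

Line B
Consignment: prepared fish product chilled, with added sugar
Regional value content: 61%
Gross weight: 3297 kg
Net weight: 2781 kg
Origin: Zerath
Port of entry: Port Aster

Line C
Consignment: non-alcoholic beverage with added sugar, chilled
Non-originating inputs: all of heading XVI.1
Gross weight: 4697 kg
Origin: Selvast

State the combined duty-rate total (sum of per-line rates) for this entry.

Line A: sugar confectionery → XVI.2; in airtight containers → XVI.2.3; with added sugar → XVI.2.3.2. Scheduled 33%. Brenmore agreement on XVI.2.1.1: XVI.2.3.2 not covered. → 33%.
Line B: prepared fish product → XVI.1; chilled → XVI.1.2; with added sugar → XVI.1.2.2. Scheduled 23%. Zerath agreement on XVI.1.2: RVC ≥ 50% → 12% available; preferential 12%. → 12%.
Line C: non-alcoholic beverage → XVI.3; chilled → XVI.3.2; with added sugar → XVI.3.2.1. Scheduled 35%. quota on XVI.3 open → in-quota 6%; Selvast agreement on XVI.3.1.1: XVI.3.2.1 not covered. → 6%.
Sum: 33% + 12% + 6% = 51%.

51%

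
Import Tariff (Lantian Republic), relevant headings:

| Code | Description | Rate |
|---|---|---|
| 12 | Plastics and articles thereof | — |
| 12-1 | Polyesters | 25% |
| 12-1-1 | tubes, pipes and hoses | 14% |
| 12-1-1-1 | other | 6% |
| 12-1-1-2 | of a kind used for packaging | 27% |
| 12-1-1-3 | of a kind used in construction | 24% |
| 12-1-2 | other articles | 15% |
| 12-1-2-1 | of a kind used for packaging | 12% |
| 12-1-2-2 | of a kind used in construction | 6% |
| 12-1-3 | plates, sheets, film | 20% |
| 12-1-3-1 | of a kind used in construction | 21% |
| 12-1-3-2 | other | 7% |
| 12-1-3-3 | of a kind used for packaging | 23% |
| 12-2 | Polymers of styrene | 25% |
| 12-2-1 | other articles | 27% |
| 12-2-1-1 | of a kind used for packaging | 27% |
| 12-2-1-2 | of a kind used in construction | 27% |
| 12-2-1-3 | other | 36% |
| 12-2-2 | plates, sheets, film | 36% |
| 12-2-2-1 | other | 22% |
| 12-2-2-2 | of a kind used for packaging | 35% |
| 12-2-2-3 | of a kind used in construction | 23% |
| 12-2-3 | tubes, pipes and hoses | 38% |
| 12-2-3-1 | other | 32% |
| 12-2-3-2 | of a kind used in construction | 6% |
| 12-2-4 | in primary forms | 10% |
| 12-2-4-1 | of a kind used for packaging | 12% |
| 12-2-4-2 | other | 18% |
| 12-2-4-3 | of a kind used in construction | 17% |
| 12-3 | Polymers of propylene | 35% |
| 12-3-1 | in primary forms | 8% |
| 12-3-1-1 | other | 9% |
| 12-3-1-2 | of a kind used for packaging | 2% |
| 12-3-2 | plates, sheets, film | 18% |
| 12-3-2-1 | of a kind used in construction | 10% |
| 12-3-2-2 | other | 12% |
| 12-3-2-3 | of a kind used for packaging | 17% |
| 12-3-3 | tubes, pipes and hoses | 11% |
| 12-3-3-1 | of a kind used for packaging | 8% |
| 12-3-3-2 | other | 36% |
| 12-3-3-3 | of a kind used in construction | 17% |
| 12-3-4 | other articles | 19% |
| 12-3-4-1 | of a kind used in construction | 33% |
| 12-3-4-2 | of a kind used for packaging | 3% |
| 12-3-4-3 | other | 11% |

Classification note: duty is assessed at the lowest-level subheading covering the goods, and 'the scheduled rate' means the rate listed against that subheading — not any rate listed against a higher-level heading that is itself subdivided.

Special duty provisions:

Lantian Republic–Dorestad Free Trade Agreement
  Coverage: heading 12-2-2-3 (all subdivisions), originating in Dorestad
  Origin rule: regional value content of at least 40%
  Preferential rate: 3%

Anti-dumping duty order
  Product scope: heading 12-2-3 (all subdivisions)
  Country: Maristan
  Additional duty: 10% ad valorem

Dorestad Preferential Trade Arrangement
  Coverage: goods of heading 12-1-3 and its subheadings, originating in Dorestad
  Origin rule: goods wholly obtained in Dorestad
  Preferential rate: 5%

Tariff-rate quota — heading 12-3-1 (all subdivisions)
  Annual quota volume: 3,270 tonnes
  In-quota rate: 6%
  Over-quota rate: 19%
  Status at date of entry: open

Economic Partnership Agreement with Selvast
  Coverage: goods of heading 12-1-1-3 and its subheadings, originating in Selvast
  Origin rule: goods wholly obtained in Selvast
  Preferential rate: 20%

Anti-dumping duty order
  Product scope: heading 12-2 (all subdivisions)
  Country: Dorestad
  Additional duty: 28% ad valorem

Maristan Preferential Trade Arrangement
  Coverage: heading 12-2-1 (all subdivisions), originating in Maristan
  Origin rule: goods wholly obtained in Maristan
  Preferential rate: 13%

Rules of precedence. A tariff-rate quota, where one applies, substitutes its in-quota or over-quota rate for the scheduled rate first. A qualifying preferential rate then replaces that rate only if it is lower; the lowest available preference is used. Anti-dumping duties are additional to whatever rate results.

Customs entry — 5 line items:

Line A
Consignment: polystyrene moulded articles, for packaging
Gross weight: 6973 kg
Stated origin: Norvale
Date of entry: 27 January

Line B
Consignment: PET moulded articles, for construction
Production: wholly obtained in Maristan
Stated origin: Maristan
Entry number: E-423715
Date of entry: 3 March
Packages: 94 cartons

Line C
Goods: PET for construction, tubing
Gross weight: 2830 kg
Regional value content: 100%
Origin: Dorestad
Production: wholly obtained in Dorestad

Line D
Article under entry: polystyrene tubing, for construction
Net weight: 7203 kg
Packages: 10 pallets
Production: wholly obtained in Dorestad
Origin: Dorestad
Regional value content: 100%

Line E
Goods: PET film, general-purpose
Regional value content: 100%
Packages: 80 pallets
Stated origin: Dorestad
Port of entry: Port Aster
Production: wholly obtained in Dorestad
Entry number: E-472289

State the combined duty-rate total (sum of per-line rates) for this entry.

Line A: polystyrene → 12-2; moulded articles → 12-2-1; for packaging → 12-2-1-1. Scheduled 27%. No special measure applies. → 27%.
Line B: PET → 12-1; moulded articles → 12-1-2; for construction → 12-1-2-2. Scheduled 6%. Maristan agreement on 12-2-1: 12-1-2-2 not covered. → 6%.
Line C: PET → 12-1; tubing → 12-1-1; for construction → 12-1-1-3. Scheduled 24%. Dorestad agreement on 12-2-2-3: 12-1-1-3 not covered; Dorestad agreement on 12-1-3: 12-1-1-3 not covered. → 24%.
Line D: polystyrene → 12-2; tubing → 12-2-3; for construction → 12-2-3-2. Scheduled 6%. Dorestad agreement on 12-2-2-3: 12-2-3-2 not covered; Dorestad agreement on 12-1-3: 12-2-3-2 not covered; anti-dumping (Dorestad, 12-2): +28%; total 6% + 28% = 34%. → 34%.
Line E: PET → 12-1; film → 12-1-3; general-purpose → 12-1-3-2. Scheduled 7%. Dorestad agreement on 12-2-2-3: 12-1-3-2 not covered; Dorestad agreement on 12-1-3: wholly obtained → 5% available; preferential 5%. → 5%.
Sum: 27% + 6% + 24% + 34% + 5% = 96%.

96%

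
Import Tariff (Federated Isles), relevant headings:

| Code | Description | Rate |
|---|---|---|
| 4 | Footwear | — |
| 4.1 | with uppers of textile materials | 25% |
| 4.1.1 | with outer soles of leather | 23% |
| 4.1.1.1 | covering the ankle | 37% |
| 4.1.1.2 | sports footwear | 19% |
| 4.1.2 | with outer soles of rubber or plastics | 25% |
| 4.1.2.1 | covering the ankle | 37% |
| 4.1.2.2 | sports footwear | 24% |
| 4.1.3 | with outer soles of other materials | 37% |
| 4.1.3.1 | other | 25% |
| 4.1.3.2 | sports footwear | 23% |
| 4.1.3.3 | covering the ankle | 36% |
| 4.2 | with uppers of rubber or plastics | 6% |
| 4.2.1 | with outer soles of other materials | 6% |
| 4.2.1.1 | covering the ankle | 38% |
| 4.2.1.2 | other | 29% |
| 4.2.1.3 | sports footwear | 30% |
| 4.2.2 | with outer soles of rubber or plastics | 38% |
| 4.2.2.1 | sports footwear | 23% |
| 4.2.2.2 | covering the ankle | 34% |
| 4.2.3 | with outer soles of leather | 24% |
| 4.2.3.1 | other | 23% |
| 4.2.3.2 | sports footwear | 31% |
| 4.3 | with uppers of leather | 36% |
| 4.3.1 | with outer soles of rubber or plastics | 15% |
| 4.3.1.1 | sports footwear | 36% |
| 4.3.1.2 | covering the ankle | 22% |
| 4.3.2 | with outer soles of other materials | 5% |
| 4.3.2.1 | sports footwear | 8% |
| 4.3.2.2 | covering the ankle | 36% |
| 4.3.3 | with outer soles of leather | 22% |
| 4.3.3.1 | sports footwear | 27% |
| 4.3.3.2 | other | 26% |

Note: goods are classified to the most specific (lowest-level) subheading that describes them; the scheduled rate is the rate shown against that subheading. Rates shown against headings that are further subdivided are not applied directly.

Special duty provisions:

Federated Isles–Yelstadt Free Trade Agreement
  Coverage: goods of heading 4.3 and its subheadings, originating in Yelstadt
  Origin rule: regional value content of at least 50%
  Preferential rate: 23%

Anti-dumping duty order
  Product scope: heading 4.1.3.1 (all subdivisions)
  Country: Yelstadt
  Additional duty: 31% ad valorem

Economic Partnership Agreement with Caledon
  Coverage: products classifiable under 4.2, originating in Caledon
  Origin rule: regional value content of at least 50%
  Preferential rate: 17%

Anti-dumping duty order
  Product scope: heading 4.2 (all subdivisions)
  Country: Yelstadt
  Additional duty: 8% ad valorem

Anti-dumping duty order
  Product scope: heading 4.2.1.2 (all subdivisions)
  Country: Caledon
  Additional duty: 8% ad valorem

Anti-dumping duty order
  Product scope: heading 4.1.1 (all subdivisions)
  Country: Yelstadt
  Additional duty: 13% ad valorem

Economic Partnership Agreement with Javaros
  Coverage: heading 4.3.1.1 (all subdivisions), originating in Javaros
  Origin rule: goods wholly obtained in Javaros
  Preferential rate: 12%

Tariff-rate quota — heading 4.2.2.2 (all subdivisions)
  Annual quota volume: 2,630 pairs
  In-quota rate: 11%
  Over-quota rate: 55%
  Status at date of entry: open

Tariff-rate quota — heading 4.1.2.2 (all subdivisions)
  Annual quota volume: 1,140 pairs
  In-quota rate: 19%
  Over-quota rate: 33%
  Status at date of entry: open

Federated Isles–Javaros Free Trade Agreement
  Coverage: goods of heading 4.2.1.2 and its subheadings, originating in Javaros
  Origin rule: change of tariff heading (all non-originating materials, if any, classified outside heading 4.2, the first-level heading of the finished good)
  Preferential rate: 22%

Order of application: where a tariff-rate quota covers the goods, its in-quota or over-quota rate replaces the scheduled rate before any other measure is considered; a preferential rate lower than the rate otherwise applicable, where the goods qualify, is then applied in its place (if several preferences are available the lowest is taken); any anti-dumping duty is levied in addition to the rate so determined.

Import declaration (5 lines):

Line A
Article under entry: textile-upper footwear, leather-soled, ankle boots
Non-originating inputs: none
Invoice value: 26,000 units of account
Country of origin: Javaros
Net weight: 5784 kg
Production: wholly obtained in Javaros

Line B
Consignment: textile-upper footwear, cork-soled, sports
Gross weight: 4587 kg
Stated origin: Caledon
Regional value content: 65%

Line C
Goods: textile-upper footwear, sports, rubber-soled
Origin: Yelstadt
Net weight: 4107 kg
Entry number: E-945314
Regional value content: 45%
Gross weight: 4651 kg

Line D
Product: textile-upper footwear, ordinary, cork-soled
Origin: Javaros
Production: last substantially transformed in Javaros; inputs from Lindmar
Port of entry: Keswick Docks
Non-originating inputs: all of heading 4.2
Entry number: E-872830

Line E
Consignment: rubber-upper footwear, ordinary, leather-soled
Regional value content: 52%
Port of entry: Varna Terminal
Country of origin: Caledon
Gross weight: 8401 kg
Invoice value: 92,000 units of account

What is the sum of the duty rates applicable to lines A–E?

Line A: textile-upper → 4.1; leather-soled → 4.1.1; ankle boots → 4.1.1.1. Scheduled 37%. Javaros agreement on 4.3.1.1: 4.1.1.1 not covered; Javaros agreement on 4.2.1.2: 4.1.1.1 not covered. → 37%.
Line B: textile-upper → 4.1; cork-soled → 4.1.3; sports → 4.1.3.2. Scheduled 23%. Caledon agreement on 4.2: 4.1.3.2 not covered. → 23%.
Line C: textile-upper → 4.1; rubber-soled → 4.1.2; sports → 4.1.2.2. Scheduled 24%. quota on 4.1.2.2 open → in-quota 19%; Yelstadt agreement on 4.3: 4.1.2.2 not covered. → 19%.
Line D: textile-upper → 4.1; cork-soled → 4.1.3; ordinary → 4.1.3.1. Scheduled 25%. Javaros agreement on 4.3.1.1: 4.1.3.1 not covered; Javaros agreement on 4.2.1.2: 4.1.3.1 not covered. → 25%.
Line E: rubber-upper → 4.2; leather-soled → 4.2.3; ordinary → 4.2.3.1. Scheduled 23%. Caledon agreement on 4.2: RVC ≥ 50% → 17% available; preferential 17%. → 17%.
Sum: 37% + 23% + 19% + 25% + 17% = 121%.

121%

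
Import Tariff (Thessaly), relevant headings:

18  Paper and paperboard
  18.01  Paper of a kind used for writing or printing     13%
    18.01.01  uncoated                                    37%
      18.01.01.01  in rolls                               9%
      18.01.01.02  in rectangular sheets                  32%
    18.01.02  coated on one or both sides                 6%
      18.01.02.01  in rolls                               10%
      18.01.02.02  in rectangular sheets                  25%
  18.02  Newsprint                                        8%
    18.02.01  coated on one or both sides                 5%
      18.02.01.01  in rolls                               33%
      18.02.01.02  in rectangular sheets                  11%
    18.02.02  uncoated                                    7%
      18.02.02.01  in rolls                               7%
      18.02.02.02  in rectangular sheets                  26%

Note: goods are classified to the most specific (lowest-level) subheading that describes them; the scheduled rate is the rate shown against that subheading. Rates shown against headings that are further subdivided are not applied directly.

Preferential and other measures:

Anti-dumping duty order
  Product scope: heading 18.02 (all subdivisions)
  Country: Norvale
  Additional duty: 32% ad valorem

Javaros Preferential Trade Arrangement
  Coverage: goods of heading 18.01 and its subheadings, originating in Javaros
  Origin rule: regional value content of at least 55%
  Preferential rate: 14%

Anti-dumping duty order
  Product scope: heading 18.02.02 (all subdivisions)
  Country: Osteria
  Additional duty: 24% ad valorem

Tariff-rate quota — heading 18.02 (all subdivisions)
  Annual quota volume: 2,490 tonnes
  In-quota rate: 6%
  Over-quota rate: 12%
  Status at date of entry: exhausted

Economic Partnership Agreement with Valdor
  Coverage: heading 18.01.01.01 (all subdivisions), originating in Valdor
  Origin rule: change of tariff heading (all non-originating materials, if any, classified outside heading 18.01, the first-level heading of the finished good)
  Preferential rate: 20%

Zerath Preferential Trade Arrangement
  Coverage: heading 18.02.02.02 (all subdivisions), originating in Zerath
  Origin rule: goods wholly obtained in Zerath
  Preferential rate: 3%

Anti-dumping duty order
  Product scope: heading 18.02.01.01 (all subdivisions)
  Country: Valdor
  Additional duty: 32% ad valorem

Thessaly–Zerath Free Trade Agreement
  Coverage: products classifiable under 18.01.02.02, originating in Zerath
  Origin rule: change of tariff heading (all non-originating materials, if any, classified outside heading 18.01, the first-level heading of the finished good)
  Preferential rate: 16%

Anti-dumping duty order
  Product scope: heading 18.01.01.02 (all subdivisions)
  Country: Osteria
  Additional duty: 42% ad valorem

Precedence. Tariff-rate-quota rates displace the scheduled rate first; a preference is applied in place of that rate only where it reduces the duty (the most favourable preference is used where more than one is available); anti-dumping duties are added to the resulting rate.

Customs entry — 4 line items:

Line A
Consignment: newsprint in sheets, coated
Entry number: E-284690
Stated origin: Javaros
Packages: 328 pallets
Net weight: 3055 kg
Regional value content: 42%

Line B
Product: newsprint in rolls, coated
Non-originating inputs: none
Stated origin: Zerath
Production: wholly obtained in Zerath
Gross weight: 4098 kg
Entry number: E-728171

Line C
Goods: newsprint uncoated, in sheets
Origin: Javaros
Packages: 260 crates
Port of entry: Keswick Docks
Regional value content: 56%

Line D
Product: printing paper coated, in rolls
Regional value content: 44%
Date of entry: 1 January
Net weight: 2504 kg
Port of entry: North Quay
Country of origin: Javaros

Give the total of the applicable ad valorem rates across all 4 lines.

Line A: newsprint → 18.02; coated → 18.02.01; in sheets → 18.02.01.02. Scheduled 11%. quota on 18.02 exhausted → over-quota 12%; Javaros agreement on 18.01: 18.02.01.02 not covered. → 12%.
Line B: newsprint → 18.02; coated → 18.02.01; in rolls → 18.02.01.01. Scheduled 33%. quota on 18.02 exhausted → over-quota 12%; Zerath agreement on 18.02.02.02: 18.02.01.01 not covered; Zerath agreement on 18.01.02.02: 18.02.01.01 not covered. → 12%.
Line C: newsprint → 18.02; uncoated → 18.02.02; in sheets → 18.02.02.02. Scheduled 26%. quota on 18.02 exhausted → over-quota 12%; Javaros agreement on 18.01: 18.02.02.02 not covered. → 12%.
Line D: printing paper → 18.01; coated → 18.01.02; in rolls → 18.01.02.01. Scheduled 10%. Javaros agreement on 18.01: RVC < 55%. → 10%.
Sum: 12% + 12% + 12% + 10% = 46%.

46%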